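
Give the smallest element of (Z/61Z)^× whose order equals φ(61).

φ(61) = 61 − 1 = 60 = 2^2 · 3 · 5.
Test candidates g = 2, 3, … against the prime factors q ∈ {2, 3, 5} of φ(61): g is a generator iff g^(60/q) ≢ 1 for every such q.
g = 2: 2^30 ≡ 60; 2^20 ≡ 47; 2^12 ≡ 9 — none is 1, so 2 is a primitive root.
Hence the least primitive root of 61 is 2.

2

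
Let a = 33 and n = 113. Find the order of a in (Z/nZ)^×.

112

The order of 33 must divide φ(113) = 113 − 1 = 112 = 2^4 · 7.
Divisors of 112: 1, 2, 4, 7, 8, 14, 16, 28, 56, 112.
Compute 33^d (mod 113) for the divisors d until we hit 1:
33^1 ≡ 33 (mod 113)
33^2 ≡ 72 (mod 113)
33^4 ≡ 99 (mod 113)
33^7 ≡ 71 (mod 113)
33^8 ≡ 83 (mod 113)
33^14 ≡ 69 (mod 113)
33^16 ≡ 109 (mod 113)
33^28 ≡ 15 (mod 113)
33^56 ≡ 112 (mod 113)
33^112 ≡ 1 (mod 113) ✓
Therefore the multiplicative order of 33 modulo 113 is 112.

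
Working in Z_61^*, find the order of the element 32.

12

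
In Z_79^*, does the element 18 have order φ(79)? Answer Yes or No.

φ(79) = 79 − 1 = 78 = 2 · 3 · 13.
18 is a primitive root mod 79 iff 18^(φ(79)/q) ≢ 1 for every prime q | φ(79), i.e. q ∈ {2, 3, 13}.
18^39 ≡ 1 (mod 79)  [q = 2: ≡ 1 ✗]
18^26 ≡ 1 (mod 79)  [q = 3: ≡ 1 ✗]
18^6 ≡ 38 (mod 79)  [q = 13: ≢ 1 ✓]
The check at q = 2 fails, so 18 generates a proper subgroup.

No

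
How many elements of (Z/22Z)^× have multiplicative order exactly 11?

0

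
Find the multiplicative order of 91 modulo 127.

126

Since 91 ∈ (Z/127Z)^×, its order divides φ(127) = 127 − 1 = 126 = 2 · 3^2 · 7.
Divisors of 126: 1, 2, 3, 6, 7, 9, 14, 18, 21, 42, 63, 126.
Test each divisor d:
91^1 ≡ 91 (mod 127)
91^2 ≡ 26 (mod 127)
91^3 ≡ 80 (mod 127)
91^6 ≡ 50 (mod 127)
91^7 ≡ 105 (mod 127)
91^9 ≡ 63 (mod 127)
91^14 ≡ 103 (mod 127)
91^18 ≡ 32 (mod 127)
91^21 ≡ 20 (mod 127)
91^42 ≡ 19 (mod 127)
91^63 ≡ 126 (mod 127)
91^126 ≡ 1 (mod 127) ✓
So ord_127(91) = 126.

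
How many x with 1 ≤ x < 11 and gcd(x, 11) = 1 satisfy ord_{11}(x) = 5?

4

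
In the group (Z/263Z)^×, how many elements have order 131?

130

φ(263) = 263 − 1 = 262 = 2 · 131.
(Z/263Z)^× is cyclic (|G| = 262); a cyclic group of order m has exactly φ(d) elements of each order d | m, and none otherwise.
131 | 262, and φ(131) = 131 − 1 = 130.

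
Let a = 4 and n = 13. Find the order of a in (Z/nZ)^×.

6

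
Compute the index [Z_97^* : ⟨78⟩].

By Lagrange's theorem, ord_97(78) divides φ(97) = 97 − 1 = 96 = 2^5 · 3.
Divisors of 96: 1, 2, 3, 4, 6, 8, 12, 16, 24, 32, 48, 96.
Evaluate successive powers at the divisors of 96:
78^1 ≡ 78 (mod 97)
78^2 ≡ 70 (mod 97)
78^3 ≡ 28 (mod 97)
78^4 ≡ 50 (mod 97)
78^6 ≡ 8 (mod 97)
78^8 ≡ 75 (mod 97)
78^12 ≡ 64 (mod 97)
78^16 ≡ 96 (mod 97)
78^24 ≡ 22 (mod 97)
78^32 ≡ 1 (mod 97) ✓
So ord_97(78) = 32, hence |⟨78⟩| = 32.
Index = |(Z/97Z)^×| / |⟨78⟩| = 96 / 32 = 3.

3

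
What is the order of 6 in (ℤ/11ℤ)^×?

10

The order of 6 must divide φ(11) = 11 − 1 = 10 = 2 · 5.
Divisors of 10: 1, 2, 5, 10.
Test each divisor d:
6^1 ≡ 6 (mod 11)
6^2 ≡ 3 (mod 11)
6^5 ≡ 10 (mod 11)
6^10 ≡ 1 (mod 11) ✓
The smallest such exponent is 10, so the order of 6 is 10.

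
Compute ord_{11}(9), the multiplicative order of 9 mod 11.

5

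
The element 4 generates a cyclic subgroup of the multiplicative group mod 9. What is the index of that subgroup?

2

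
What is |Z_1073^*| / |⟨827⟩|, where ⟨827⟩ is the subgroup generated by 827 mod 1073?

By Lagrange's theorem, ord_1073(827) divides φ(1073) = φ(29·37) = (29−1)·(37−1) = 28·36 = 1008 = 2^4 · 3^2 · 7.
Divisors of 1008: 1, 2, 3, 4, 6, 7, 8, 9, 12, 14, 16, 18, 21, 24, 28, 36, 42, 48, 56, 63, 72, 84, 112, 126, 144, 168, 252, 336, 504, 1008.
Check 827^d mod 1073 for each divisor in increasing order:
827^1 ≡ 827 (mod 1073)
827^2 ≡ 428 (mod 1073)
827^3 ≡ 939 (mod 1073)
827^4 ≡ 774 (mod 1073)
827^6 ≡ 788 (mod 1073)
827^7 ≡ 365 (mod 1073)
827^8 ≡ 342 (mod 1073)
827^9 ≡ 635 (mod 1073)
827^12 ≡ 750 (mod 1073)
827^14 ≡ 173 (mod 1073)
827^16 ≡ 7 (mod 1073)
827^18 ≡ 850 (mod 1073)
827^21 ≡ 911 (mod 1073)
827^24 ≡ 248 (mod 1073)
827^28 ≡ 958 (mod 1073)
827^36 ≡ 371 (mod 1073)
827^42 ≡ 492 (mod 1073)
827^48 ≡ 343 (mod 1073)
827^56 ≡ 349 (mod 1073)
827^63 ≡ 771 (mod 1073)
827^72 ≡ 297 (mod 1073)
827^84 ≡ 639 (mod 1073)
827^112 ≡ 552 (mod 1073)
827^126 ≡ 1072 (mod 1073)
827^144 ≡ 223 (mod 1073)
827^168 ≡ 581 (mod 1073)
827^252 ≡ 1 (mod 1073) ✓
The order of 827 is 252, so the subgroup it generates has 252 elements.
Index = |(Z/1073Z)^×| / |⟨827⟩| = 1008 / 252 = 4.

4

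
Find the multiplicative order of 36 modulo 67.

33

The order of 36 must divide φ(67) = 67 − 1 = 66 = 2 · 3 · 11.
Divisors of 66: 1, 2, 3, 6, 11, 22, 33, 66.
Compute 36^d (mod 67) for the divisors d until we hit 1:
36^1 ≡ 36 (mod 67)
36^2 ≡ 23 (mod 67)
36^3 ≡ 24 (mod 67)
36^6 ≡ 40 (mod 67)
36^11 ≡ 37 (mod 67)
36^22 ≡ 29 (mod 67)
36^33 ≡ 1 (mod 67) ✓
Hence ord(36) = 33.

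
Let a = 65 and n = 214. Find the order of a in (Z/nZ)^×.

Since 65 ∈ (Z/214Z)^×, its order divides φ(214) = φ(2)·φ(107) = 1·106 = 106 = 2 · 53.
Divisors of 106: 1, 2, 53, 106.
Check 65^d mod 214 for each divisor in increasing order:
65^1 ≡ 65 (mod 214)
65^2 ≡ 159 (mod 214)
65^53 ≡ 213 (mod 214)
65^106 ≡ 1 (mod 214) ✓
So ord_214(65) = 106.

106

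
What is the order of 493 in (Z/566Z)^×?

282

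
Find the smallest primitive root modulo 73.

5

φ(73) = 73 − 1 = 72 = 2^3 · 3^2.
Test candidates g = 2, 3, … against the prime factors q ∈ {2, 3} of φ(73): g is a generator iff g^(72/q) ≢ 1 for every such q.
g = 2: 2^36 ≡ 1 — hits 1, so not a primitive root.
g = 3: 3^36 ≡ 1 — hits 1, so not a primitive root.
g = 4: 4^36 ≡ 1 — hits 1, so not a primitive root.
g = 5: 5^36 ≡ 72; 5^24 ≡ 8 — none is 1, so 5 is a primitive root.
Hence the least primitive root of 73 is 5.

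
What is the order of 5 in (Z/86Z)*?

42

Since 5 ∈ (Z/86Z)^×, its order divides φ(86) = φ(2)·φ(43) = 1·42 = 42 = 2 · 3 · 7.
Divisors of 42: 1, 2, 3, 6, 7, 14, 21, 42.
Check 5^d mod 86 for each divisor in increasing order:
5^1 ≡ 5 (mod 86)
5^2 ≡ 25 (mod 86)
5^3 ≡ 39 (mod 86)
5^6 ≡ 59 (mod 86)
5^7 ≡ 37 (mod 86)
5^14 ≡ 79 (mod 86)
5^21 ≡ 85 (mod 86)
5^42 ≡ 1 (mod 86) ✓
So ord_86(5) = 42.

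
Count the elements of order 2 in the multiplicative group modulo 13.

φ(13) = 13 − 1 = 12 = 2^2 · 3.
(Z/13Z)^× is cyclic (|G| = 12); a cyclic group of order m has exactly φ(d) elements of each order d | m, and none otherwise.
2 | 12, and φ(2) = 2 − 1 = 1.

1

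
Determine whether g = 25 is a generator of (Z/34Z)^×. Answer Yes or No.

No

φ(34) = φ(2)·φ(17) = 1·16 = 16 = 2^4.
25 is a primitive root mod 34 iff 25^(φ(34)/q) ≢ 1 for every prime q | φ(34), i.e. q ∈ {2}.
25^8 ≡ 1 (mod 34)  [q = 2: ≡ 1 ✗]
Since 25^8 ≡ 1, the order of 25 divides 8 < 16, so 25 is not a primitive root.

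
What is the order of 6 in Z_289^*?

272

ord(6) | φ(289) = φ(17^2) = 17·(17−1) = 272 = 2^4 · 17.
Divisors of 272: 1, 2, 4, 8, 16, 17, 34, 68, 136, 272.
Evaluate successive powers at the divisors of 272:
6^1 ≡ 6
6^2 ≡ 36
6^4 ≡ 140
6^8 ≡ 237
6^16 ≡ 103
6^17 ≡ 40
6^34 ≡ 155
6^68 ≡ 38
6^136 ≡ 288
6^272 ≡ 1
The smallest such exponent is 272, so the order of 6 is 272.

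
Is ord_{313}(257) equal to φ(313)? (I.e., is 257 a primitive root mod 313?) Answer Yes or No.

No

φ(313) = 313 − 1 = 312 = 2^3 · 3 · 13.
257 is a primitive root mod 313 iff 257^(φ(313)/q) ≢ 1 for every prime q | φ(313), i.e. q ∈ {2, 3, 13}.
257^156 ≡ 312 (mod 313)  [q = 2: ≢ 1 ✓]
257^104 ≡ 1 (mod 313)  [q = 3: ≡ 1 ✗]
257^24 ≡ 48 (mod 313)  [q = 13: ≢ 1 ✓]
Since 257^104 ≡ 1, the order of 257 divides 104 < 312, so 257 is not a primitive root.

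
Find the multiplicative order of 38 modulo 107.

106

Since 38 ∈ (Z/107Z)^×, its order divides φ(107) = 107 − 1 = 106 = 2 · 53.
Divisors of 106: 1, 2, 53, 106.
Test each divisor d:
38^1 ≡ 38 (mod 107)
38^2 ≡ 53 (mod 107)
38^53 ≡ 106 (mod 107)
38^106 ≡ 1 (mod 107) ✓
Hence ord(38) = 106.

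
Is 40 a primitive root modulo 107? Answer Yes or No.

No

φ(107) = 107 − 1 = 106 = 2 · 53.
An element g generates (Z/107Z)^× iff g^(106/q) ≢ 1 (mod 107) for each prime q ∈ {2, 53}.
40^53 ≡ 1 (mod 107)  [q = 2: ≡ 1 ✗]
40^2 ≡ 102 (mod 107)  [q = 53: ≢ 1 ✓]
Since 40^53 ≡ 1, the order of 40 divides 53 < 106, so 40 is not a primitive root.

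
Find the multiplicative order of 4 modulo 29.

14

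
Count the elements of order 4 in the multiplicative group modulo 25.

φ(25) = φ(5^2) = 5·(5−1) = 20 = 2^2 · 5.
Since (Z/25Z)^× is cyclic of order 20, the number of elements of order d is φ(d) when d | 20 and 0 otherwise.
4 = 2^2 divides 20, and φ(4) = 2.

2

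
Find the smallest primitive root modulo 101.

φ(101) = 101 − 1 = 100 = 2^2 · 5^2.
Test candidates g = 2, 3, … against the prime factors q ∈ {2, 5} of φ(101): g is a generator iff g^(100/q) ≢ 1 for every such q.
g = 2: 2^50 ≡ 100; 2^20 ≡ 95 — none is 1, so 2 is a primitive root.
The smallest primitive root modulo 101 is 2.

2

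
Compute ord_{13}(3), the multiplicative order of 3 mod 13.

By Lagrange's theorem, ord_13(3) divides φ(13) = 13 − 1 = 12 = 2^2 · 3.
Divisors of 12: 1, 2, 3, 4, 6, 12.
Evaluate successive powers at the divisors of 12:
3^1 ≡ 3
3^2 ≡ 9
3^3 ≡ 1
Hence ord(3) = 3.

3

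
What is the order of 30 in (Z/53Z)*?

4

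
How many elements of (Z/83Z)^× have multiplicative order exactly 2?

φ(83) = 83 − 1 = 82 = 2 · 41.
Since (Z/83Z)^× is cyclic of order 82, the number of elements of order d is φ(d) when d | 82 and 0 otherwise.
2 | 82, and φ(2) = 2 − 1 = 1.

1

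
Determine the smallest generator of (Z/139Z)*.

2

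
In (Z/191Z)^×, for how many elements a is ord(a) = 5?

φ(191) = 191 − 1 = 190 = 2 · 5 · 19.
(Z/191Z)^× is cyclic (|G| = 190); a cyclic group of order m has exactly φ(d) elements of each order d | m, and none otherwise.
5 | 190, and φ(5) = 5 − 1 = 4.

4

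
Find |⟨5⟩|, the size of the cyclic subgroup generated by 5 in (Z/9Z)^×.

6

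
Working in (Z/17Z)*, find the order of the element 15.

ord(15) | φ(17) = 17 − 1 = 16 = 2^4.
Divisors of 16: 1, 2, 4, 8, 16.
Evaluate successive powers at the divisors of 16:
15^1 ≡ 15
15^2 ≡ 4
15^4 ≡ 16
15^8 ≡ 1
The smallest such exponent is 8, so the order of 15 is 8.

8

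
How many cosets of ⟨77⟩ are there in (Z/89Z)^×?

11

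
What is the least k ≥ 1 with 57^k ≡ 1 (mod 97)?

96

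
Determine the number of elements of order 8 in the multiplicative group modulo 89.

4

φ(89) = 89 − 1 = 88 = 2^3 · 11.
(Z/89Z)^× is cyclic (|G| = 88); a cyclic group of order m has exactly φ(d) elements of each order d | m, and none otherwise.
8 = 2^3 divides 88, and φ(8) = 4.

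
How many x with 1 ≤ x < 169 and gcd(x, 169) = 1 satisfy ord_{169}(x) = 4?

2

φ(169) = φ(13^2) = 13·(13−1) = 156 = 2^2 · 3 · 13.
Since (Z/169Z)^× is cyclic of order 156, the number of elements of order d is φ(d) when d | 156 and 0 otherwise.
4 = 2^2 divides 156, and φ(4) = 2.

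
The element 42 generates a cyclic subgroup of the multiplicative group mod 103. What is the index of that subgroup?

3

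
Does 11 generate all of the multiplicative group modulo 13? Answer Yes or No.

φ(13) = 13 − 1 = 12 = 2^2 · 3.
Test 11^(12/q) mod 13 for each prime factor q of 12:
11^6 ≡ 12 (mod 13)  [q = 2: ≢ 1 ✓]
11^4 ≡ 3 (mod 13)  [q = 3: ≢ 1 ✓]
All checks pass, so 11 has order 12 and is a primitive root modulo 13.

Yes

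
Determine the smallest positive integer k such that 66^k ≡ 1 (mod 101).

By Lagrange's theorem, ord_101(66) divides φ(101) = 101 − 1 = 100 = 2^2 · 5^2.
Divisors of 100: 1, 2, 4, 5, 10, 20, 25, 50, 100.
Evaluate successive powers at the divisors of 100:
66^1 ≡ 66
66^2 ≡ 13
66^4 ≡ 68
66^5 ≡ 44
66^10 ≡ 17
66^20 ≡ 87
66^25 ≡ 91
66^50 ≡ 100
66^100 ≡ 1
So ord_101(66) = 100.

100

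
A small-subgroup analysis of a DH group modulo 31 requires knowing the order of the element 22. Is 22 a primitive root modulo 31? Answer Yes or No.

Yes

φ(31) = 31 − 1 = 30 = 2 · 3 · 5.
It suffices to check that the order of 22 is not a proper divisor of 30: compute 22^(30/q) for q ∈ {2, 3, 5}.
22^15 ≡ 30 (mod 31)  [q = 2: ≢ 1 ✓]
22^10 ≡ 5 (mod 31)  [q = 3: ≢ 1 ✓]
22^6 ≡ 8 (mod 31)  [q = 5: ≢ 1 ✓]
All checks pass, so 22 has order 30 and is a primitive root modulo 31.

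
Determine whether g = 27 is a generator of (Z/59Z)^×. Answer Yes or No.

φ(59) = 59 − 1 = 58 = 2 · 29.
Test 27^(58/q) mod 59 for each prime factor q of 58:
27^29 ≡ 1 (mod 59)  [q = 2: ≡ 1 ✗]
27^2 ≡ 21 (mod 59)  [q = 29: ≢ 1 ✓]
The check at q = 2 fails, so 27 generates a proper subgroup.

No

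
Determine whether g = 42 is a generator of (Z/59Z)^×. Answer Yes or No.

Yes

φ(59) = 59 − 1 = 58 = 2 · 29.
42 is a primitive root mod 59 iff 42^(φ(59)/q) ≢ 1 for every prime q | φ(59), i.e. q ∈ {2, 29}.
42^29 ≡ 58 (mod 59)  [q = 2: ≢ 1 ✓]
42^2 ≡ 53 (mod 59)  [q = 29: ≢ 1 ✓]
Every test exponent gives a nontrivial residue, hence 42 generates the full group.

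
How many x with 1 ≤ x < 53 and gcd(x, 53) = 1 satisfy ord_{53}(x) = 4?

2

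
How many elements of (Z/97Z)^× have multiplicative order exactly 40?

0

φ(97) = 97 − 1 = 96 = 2^5 · 3.
In a cyclic group of order 96, there are φ(d) elements of order d for each divisor d of 96, and zero for non-divisors.
40 does not divide 96, so no element of (Z/97Z)^× has order 40.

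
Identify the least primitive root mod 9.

φ(9) = φ(3^2) = 3·(3−1) = 6 = 2 · 3.
g is a primitive root iff g^(6/q) ≢ 1 (mod 9) for each prime q ∈ {2, 3}.
g = 2: 2^3 ≡ 8; 2^2 ≡ 4 — none is 1, so 2 is a primitive root.
The smallest primitive root modulo 9 is 2.

2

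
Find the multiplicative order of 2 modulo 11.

The order of 2 must divide φ(11) = 11 − 1 = 10 = 2 · 5.
Divisors of 10: 1, 2, 5, 10.
Check 2^d mod 11 for each divisor in increasing order:
2^1 ≡ 2 (mod 11)
2^2 ≡ 4 (mod 11)
2^5 ≡ 10 (mod 11)
2^10 ≡ 1 (mod 11) ✓
Hence ord(2) = 10.

10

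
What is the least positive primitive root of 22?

7

φ(22) = φ(2)·φ(11) = 1·10 = 10 = 2 · 5.
Test candidates g = 2, 3, … against the prime factors q ∈ {2, 5} of φ(22): g is a generator iff g^(10/q) ≢ 1 for every such q.
g = 2: gcd(2, 22) = 2 > 1, not a unit — skip.
g = 3: 3^5 ≡ 1 — hits 1, so not a primitive root.
g = 4: gcd(4, 22) = 2 > 1, not a unit — skip.
g = 5: 5^5 ≡ 1 — hits 1, so not a primitive root.
g = 6: gcd(6, 22) = 2 > 1, not a unit — skip.
g = 7: 7^5 ≡ 21; 7^2 ≡ 5 — none is 1, so 7 is a primitive root.
Hence the least primitive root of 22 is 7.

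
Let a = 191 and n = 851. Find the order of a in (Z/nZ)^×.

The order of 191 must divide φ(851) = φ(23·37) = (23−1)·(37−1) = 22·36 = 792 = 2^3 · 3^2 · 11.
Divisors of 792: 1, 2, 3, 4, 6, 8, 9, 11, 12, 18, 22, 24, 33, 36, 44, 66, 72, 88, 99, 132, 198, 264, 396, 792.
Test each divisor d:
191^1 ≡ 191 (mod 851)
191^2 ≡ 739 (mod 851)
191^3 ≡ 734 (mod 851)
191^4 ≡ 630 (mod 851)
191^6 ≡ 73 (mod 851)
191^8 ≡ 334 (mod 851)
191^9 ≡ 820 (mod 851)
191^11 ≡ 68 (mod 851)
191^12 ≡ 223 (mod 851)
191^18 ≡ 110 (mod 851)
191^22 ≡ 369 (mod 851)
191^24 ≡ 371 (mod 851)
191^33 ≡ 413 (mod 851)
191^36 ≡ 186 (mod 851)
191^44 ≡ 1 (mod 851) ✓
The smallest such exponent is 44, so the order of 191 is 44.

44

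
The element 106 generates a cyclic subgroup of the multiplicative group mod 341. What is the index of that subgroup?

ord(106) | φ(341) = φ(11·31) = (11−1)·(31−1) = 10·30 = 300 = 2^2 · 3 · 5^2.
Divisors of 300: 1, 2, 3, 4, 5, 6, 10, 12, 15, 20, 25, 30, 50, 60, 75, 100, 150, 300.
Compute 106^d (mod 341) for the divisors d until we hit 1:
106^1 ≡ 106 (mod 341)
106^2 ≡ 324 (mod 341)
106^3 ≡ 244 (mod 341)
106^4 ≡ 289 (mod 341)
106^5 ≡ 285 (mod 341)
106^6 ≡ 202 (mod 341)
106^10 ≡ 67 (mod 341)
106^12 ≡ 225 (mod 341)
106^15 ≡ 340 (mod 341)
106^20 ≡ 56 (mod 341)
106^25 ≡ 274 (mod 341)
106^30 ≡ 1 (mod 341) ✓
Thus |⟨106⟩| = ord(106) = 30.
Index = |(Z/341Z)^×| / |⟨106⟩| = 300 / 30 = 10.

10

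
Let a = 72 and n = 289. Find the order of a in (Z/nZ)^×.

68

Since 72 ∈ (Z/289Z)^×, its order divides φ(289) = φ(17^2) = 17·(17−1) = 272 = 2^4 · 17.
Divisors of 272: 1, 2, 4, 8, 16, 17, 34, 68, 136, 272.
Check 72^d mod 289 for each divisor in increasing order:
72^1 ≡ 72
72^2 ≡ 271
72^4 ≡ 35
72^8 ≡ 69
72^16 ≡ 137
72^17 ≡ 38
72^34 ≡ 288
72^68 ≡ 1
The smallest such exponent is 68, so the order of 72 is 68.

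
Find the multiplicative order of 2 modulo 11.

10

The order of 2 must divide φ(11) = 11 − 1 = 10 = 2 · 5.
Divisors of 10: 1, 2, 5, 10.
Compute 2^d (mod 11) for the divisors d until we hit 1:
2^1 ≡ 2 (mod 11)
2^2 ≡ 4 (mod 11)
2^5 ≡ 10 (mod 11)
2^10 ≡ 1 (mod 11) ✓
The smallest such exponent is 10, so the order of 2 is 10.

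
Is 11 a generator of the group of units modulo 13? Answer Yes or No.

φ(13) = 13 − 1 = 12 = 2^2 · 3.
It suffices to check that the order of 11 is not a proper divisor of 12: compute 11^(12/q) for q ∈ {2, 3}.
11^6 ≡ 12 (mod 13)  [q = 2: ≢ 1 ✓]
11^4 ≡ 3 (mod 13)  [q = 3: ≢ 1 ✓]
Every test exponent gives a nontrivial residue, hence 11 generates the full group.

Yes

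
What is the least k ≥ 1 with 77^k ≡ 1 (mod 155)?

ord(77) | φ(155) = φ(5·31) = (5−1)·(31−1) = 4·30 = 120 = 2^3 · 3 · 5.
Divisors of 120: 1, 2, 3, 4, 5, 6, 8, 10, 12, 15, 20, 24, 30, 40, 60, 120.
Compute 77^d (mod 155) for the divisors d until we hit 1:
77^1 ≡ 77
77^2 ≡ 39
77^3 ≡ 58
77^4 ≡ 126
77^5 ≡ 92
77^6 ≡ 109
77^8 ≡ 66
77^10 ≡ 94
77^12 ≡ 101
77^15 ≡ 123
77^20 ≡ 1
Therefore the multiplicative order of 77 modulo 155 is 20.

20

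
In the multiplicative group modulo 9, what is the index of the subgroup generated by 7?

2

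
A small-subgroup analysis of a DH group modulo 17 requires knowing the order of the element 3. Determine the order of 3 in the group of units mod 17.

The order of 3 must divide φ(17) = 17 − 1 = 16 = 2^4.
Divisors of 16: 1, 2, 4, 8, 16.
Check 3^d mod 17 for each divisor in increasing order:
3^1 ≡ 3 (mod 17)
3^2 ≡ 9 (mod 17)
3^4 ≡ 13 (mod 17)
3^8 ≡ 16 (mod 17)
3^16 ≡ 1 (mod 17) ✓
The smallest such exponent is 16, so the order of 3 is 16.

16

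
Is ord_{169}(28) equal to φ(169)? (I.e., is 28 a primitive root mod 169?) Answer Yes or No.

Yes

φ(169) = φ(13^2) = 13·(13−1) = 156 = 2^2 · 3 · 13.
Test 28^(156/q) mod 169 for each prime factor q of 156:
28^78 ≡ 168 (mod 169)  [q = 2: ≢ 1 ✓]
28^52 ≡ 146 (mod 169)  [q = 3: ≢ 1 ✓]
28^12 ≡ 27 (mod 169)  [q = 13: ≢ 1 ✓]
Every test exponent gives a nontrivial residue, hence 28 generates the full group.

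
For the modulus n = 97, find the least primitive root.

φ(97) = 97 − 1 = 96 = 2^5 · 3.
Test candidates g = 2, 3, … against the prime factors q ∈ {2, 3} of φ(97): g is a generator iff g^(96/q) ≢ 1 for every such q.
g = 2: 2^48 ≡ 1 — hits 1, so not a primitive root.
g = 3: 3^48 ≡ 1 — hits 1, so not a primitive root.
g = 4: 4^48 ≡ 1 — hits 1, so not a primitive root.
g = 5: 5^48 ≡ 96; 5^32 ≡ 35 — none is 1, so 5 is a primitive root.
The smallest primitive root modulo 97 is 5.

5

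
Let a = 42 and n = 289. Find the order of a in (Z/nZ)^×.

136

By Lagrange's theorem, ord_289(42) divides φ(289) = φ(17^2) = 17·(17−1) = 272 = 2^4 · 17.
Divisors of 272: 1, 2, 4, 8, 16, 17, 34, 68, 136, 272.
Test each divisor d:
42^1 ≡ 42
42^2 ≡ 30
42^4 ≡ 33
42^8 ≡ 222
42^16 ≡ 154
42^17 ≡ 110
42^34 ≡ 251
42^68 ≡ 288
42^136 ≡ 1
The smallest such exponent is 136, so the order of 42 is 136.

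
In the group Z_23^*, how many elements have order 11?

10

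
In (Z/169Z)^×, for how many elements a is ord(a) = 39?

24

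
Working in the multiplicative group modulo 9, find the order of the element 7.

3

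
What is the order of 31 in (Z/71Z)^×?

70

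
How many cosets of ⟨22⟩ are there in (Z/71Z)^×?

ord(22) | φ(71) = 71 − 1 = 70 = 2 · 5 · 7.
Divisors of 70: 1, 2, 5, 7, 10, 14, 35, 70.
Test each divisor d:
22^1 ≡ 22
22^2 ≡ 58
22^5 ≡ 26
22^7 ≡ 17
22^10 ≡ 37
22^14 ≡ 5
22^35 ≡ 70
22^70 ≡ 1
The order of 22 is 70, so the subgroup it generates has 70 elements.
[(Z/71Z)^× : ⟨22⟩] = 70/70 = 1.

1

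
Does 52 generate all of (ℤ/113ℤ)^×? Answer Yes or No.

φ(113) = 113 − 1 = 112 = 2^4 · 7.
It suffices to check that the order of 52 is not a proper divisor of 112: compute 52^(112/q) for q ∈ {2, 7}.
52^56 ≡ 1 (mod 113)  [q = 2: ≡ 1 ✗]
52^16 ≡ 106 (mod 113)  [q = 7: ≢ 1 ✓]
52^56 ≡ 1 shows ord(52) | 56, strictly less than φ(113); not a primitive root.

No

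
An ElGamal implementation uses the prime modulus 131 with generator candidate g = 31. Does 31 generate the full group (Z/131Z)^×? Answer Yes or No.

Yes

φ(131) = 131 − 1 = 130 = 2 · 5 · 13.
It suffices to check that the order of 31 is not a proper divisor of 130: compute 31^(130/q) for q ∈ {2, 5, 13}.
31^65 ≡ 130 (mod 131)  [q = 2: ≢ 1 ✓]
31^26 ≡ 89 (mod 131)  [q = 5: ≢ 1 ✓]
31^10 ≡ 62 (mod 131)  [q = 13: ≢ 1 ✓]
None equal 1, so ord_131(31) = 130: 31 is a primitive root.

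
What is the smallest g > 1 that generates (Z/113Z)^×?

φ(113) = 113 − 1 = 112 = 2^4 · 7.
g is a primitive root iff g^(112/q) ≢ 1 (mod 113) for each prime q ∈ {2, 7}.
g = 2: 2^56 ≡ 1 — hits 1, so not a primitive root.
g = 3: 3^56 ≡ 112; 3^16 ≡ 49 — none is 1, so 3 is a primitive root.
The smallest primitive root modulo 113 is 3.

3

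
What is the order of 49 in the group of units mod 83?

The order of 49 must divide φ(83) = 83 − 1 = 82 = 2 · 41.
Divisors of 82: 1, 2, 41, 82.
Compute 49^d (mod 83) for the divisors d until we hit 1:
49^1 ≡ 49 (mod 83)
49^2 ≡ 77 (mod 83)
49^41 ≡ 1 (mod 83) ✓
Therefore the multiplicative order of 49 modulo 83 is 41.

41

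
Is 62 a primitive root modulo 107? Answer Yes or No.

No

φ(107) = 107 − 1 = 106 = 2 · 53.
It suffices to check that the order of 62 is not a proper divisor of 106: compute 62^(106/q) for q ∈ {2, 53}.
62^53 ≡ 1 (mod 107)  [q = 2: ≡ 1 ✗]
62^2 ≡ 99 (mod 107)  [q = 53: ≢ 1 ✓]
Since 62^53 ≡ 1, the order of 62 divides 53 < 106, so 62 is not a primitive root.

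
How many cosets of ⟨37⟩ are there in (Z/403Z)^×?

30

Since 37 ∈ (Z/403Z)^×, its order divides φ(403) = φ(13·31) = (13−1)·(31−1) = 12·30 = 360 = 2^3 · 3^2 · 5.
Divisors of 360: 1, 2, 3, 4, 5, 6, 8, 9, 10, 12, 15, 18, 20, 24, 30, 36, 40, 45, 60, 72, 90, 120, 180, 360.
Compute 37^d (mod 403) for the divisors d until we hit 1:
37^1 ≡ 37
37^2 ≡ 160
37^3 ≡ 278
37^4 ≡ 211
37^5 ≡ 150
37^6 ≡ 311
37^8 ≡ 191
37^9 ≡ 216
37^10 ≡ 335
37^12 ≡ 1
The order of 37 is 12, so the subgroup it generates has 12 elements.
Index = |(Z/403Z)^×| / |⟨37⟩| = 360 / 12 = 30.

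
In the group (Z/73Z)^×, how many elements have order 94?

0

φ(73) = 73 − 1 = 72 = 2^3 · 3^2.
(Z/73Z)^× is cyclic (|G| = 72); a cyclic group of order m has exactly φ(d) elements of each order d | m, and none otherwise.
Since 94 ∤ 72, the count is 0.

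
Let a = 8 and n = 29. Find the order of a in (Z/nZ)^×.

ord(8) | φ(29) = 29 − 1 = 28 = 2^2 · 7.
Divisors of 28: 1, 2, 4, 7, 14, 28.
Evaluate successive powers at the divisors of 28:
8^1 ≡ 8 (mod 29)
8^2 ≡ 6 (mod 29)
8^4 ≡ 7 (mod 29)
8^7 ≡ 17 (mod 29)
8^14 ≡ 28 (mod 29)
8^28 ≡ 1 (mod 29) ✓
The smallest such exponent is 28, so the order of 8 is 28.

28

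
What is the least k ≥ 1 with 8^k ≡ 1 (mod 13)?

By Lagrange's theorem, ord_13(8) divides φ(13) = 13 − 1 = 12 = 2^2 · 3.
Divisors of 12: 1, 2, 3, 4, 6, 12.
Check 8^d mod 13 for each divisor in increasing order:
8^1 ≡ 8
8^2 ≡ 12
8^3 ≡ 5
8^4 ≡ 1
Therefore the multiplicative order of 8 modulo 13 is 4.

4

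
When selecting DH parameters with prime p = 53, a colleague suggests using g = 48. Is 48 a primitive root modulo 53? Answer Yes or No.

Yes

φ(53) = 53 − 1 = 52 = 2^2 · 13.
Test 48^(52/q) mod 53 for each prime factor q of 52:
48^26 ≡ 52 (mod 53)  [q = 2: ≢ 1 ✓]
48^4 ≡ 42 (mod 53)  [q = 13: ≢ 1 ✓]
All checks pass, so 48 has order 52 and is a primitive root modulo 53.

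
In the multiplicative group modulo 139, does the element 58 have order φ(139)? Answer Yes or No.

φ(139) = 139 − 1 = 138 = 2 · 3 · 23.
58 is a primitive root mod 139 iff 58^(φ(139)/q) ≢ 1 for every prime q | φ(139), i.e. q ∈ {2, 3, 23}.
58^69 ≡ 138 (mod 139)  [q = 2: ≢ 1 ✓]
58^46 ≡ 42 (mod 139)  [q = 3: ≢ 1 ✓]
58^6 ≡ 129 (mod 139)  [q = 23: ≢ 1 ✓]
Every test exponent gives a nontrivial residue, hence 58 generates the full group.

Yes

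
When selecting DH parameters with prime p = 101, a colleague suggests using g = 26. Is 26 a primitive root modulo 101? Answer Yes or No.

φ(101) = 101 − 1 = 100 = 2^2 · 5^2.
Test 26^(100/q) mod 101 for each prime factor q of 100:
26^50 ≡ 100 (mod 101)  [q = 2: ≢ 1 ✓]
26^20 ≡ 36 (mod 101)  [q = 5: ≢ 1 ✓]
None equal 1, so ord_101(26) = 100: 26 is a primitive root.

Yes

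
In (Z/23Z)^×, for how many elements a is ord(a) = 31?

φ(23) = 23 − 1 = 22 = 2 · 11.
(Z/23Z)^× is cyclic (|G| = 22); a cyclic group of order m has exactly φ(d) elements of each order d | m, and none otherwise.
Here 22 is not a multiple of 31, so there are no elements of order 31.

0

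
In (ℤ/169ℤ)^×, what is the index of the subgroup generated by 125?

ord(125) | φ(169) = φ(13^2) = 13·(13−1) = 156 = 2^2 · 3 · 13.
Divisors of 156: 1, 2, 3, 4, 6, 12, 13, 26, 39, 52, 78, 156.
Check 125^d mod 169 for each divisor in increasing order:
125^1 ≡ 125
125^2 ≡ 77
125^3 ≡ 161
125^4 ≡ 14
125^6 ≡ 64
125^12 ≡ 40
125^13 ≡ 99
125^26 ≡ 168
125^39 ≡ 70
125^52 ≡ 1
So ord_169(125) = 52, hence |⟨125⟩| = 52.
Index = |(Z/169Z)^×| / |⟨125⟩| = 156 / 52 = 3.

3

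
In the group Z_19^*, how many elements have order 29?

0

φ(19) = 19 − 1 = 18 = 2 · 3^2.
Since (Z/19Z)^× is cyclic of order 18, the number of elements of order d is φ(d) when d | 18 and 0 otherwise.
29 does not divide 18, so no element of (Z/19Z)^× has order 29.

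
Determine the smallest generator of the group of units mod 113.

3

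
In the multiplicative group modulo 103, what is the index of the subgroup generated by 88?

1

ord(88) | φ(103) = 103 − 1 = 102 = 2 · 3 · 17.
Divisors of 102: 1, 2, 3, 6, 17, 34, 51, 102.
Evaluate successive powers at the divisors of 102:
88^1 ≡ 88
88^2 ≡ 19
88^3 ≡ 24
88^6 ≡ 61
88^17 ≡ 57
88^34 ≡ 56
88^51 ≡ 102
88^102 ≡ 1
So ord_103(88) = 102, hence |⟨88⟩| = 102.
The index is φ(103) / ord(88) = 102 / 102 = 1.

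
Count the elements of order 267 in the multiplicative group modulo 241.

0

φ(241) = 241 − 1 = 240 = 2^4 · 3 · 5.
In a cyclic group of order 240, there are φ(d) elements of order d for each divisor d of 240, and zero for non-divisors.
Here 240 is not a multiple of 267, so there are no elements of order 267.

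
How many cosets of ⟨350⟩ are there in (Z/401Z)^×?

8

Since 350 ∈ (Z/401Z)^×, its order divides φ(401) = 401 − 1 = 400 = 2^4 · 5^2.
Divisors of 400: 1, 2, 4, 5, 8, 10, 16, 20, 25, 40, 50, 80, 100, 200, 400.
Compute 350^d (mod 401) for the divisors d until we hit 1:
350^1 ≡ 350
350^2 ≡ 195
350^4 ≡ 331
350^5 ≡ 362
350^8 ≡ 88
350^10 ≡ 318
350^16 ≡ 125
350^20 ≡ 72
350^25 ≡ 400
350^40 ≡ 372
350^50 ≡ 1
So ord_401(350) = 50, hence |⟨350⟩| = 50.
Index = |(Z/401Z)^×| / |⟨350⟩| = 400 / 50 = 8.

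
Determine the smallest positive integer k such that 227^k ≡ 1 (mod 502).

ord(227) | φ(502) = φ(2)·φ(251) = 1·250 = 250 = 2 · 5^3.
Divisors of 250: 1, 2, 5, 10, 25, 50, 125, 250.
Check 227^d mod 502 for each divisor in increasing order:
227^1 ≡ 227 (mod 502)
227^2 ≡ 325 (mod 502)
227^5 ≡ 351 (mod 502)
227^10 ≡ 211 (mod 502)
227^25 ≡ 113 (mod 502)
227^50 ≡ 219 (mod 502)
227^125 ≡ 1 (mod 502) ✓
The smallest such exponent is 125, so the order of 227 is 125.

125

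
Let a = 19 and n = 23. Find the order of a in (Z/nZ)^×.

Since 19 ∈ (Z/23Z)^×, its order divides φ(23) = 23 − 1 = 22 = 2 · 11.
Divisors of 22: 1, 2, 11, 22.
Test each divisor d:
19^1 ≡ 19 (mod 23)
19^2 ≡ 16 (mod 23)
19^11 ≡ 22 (mod 23)
19^22 ≡ 1 (mod 23) ✓
Hence ord(19) = 22.

22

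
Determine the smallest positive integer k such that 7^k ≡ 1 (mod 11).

10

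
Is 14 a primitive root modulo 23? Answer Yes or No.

Yes

φ(23) = 23 − 1 = 22 = 2 · 11.
An element g generates (Z/23Z)^× iff g^(22/q) ≢ 1 (mod 23) for each prime q ∈ {2, 11}.
14^11 ≡ 22 (mod 23)  [q = 2: ≢ 1 ✓]
14^2 ≡ 12 (mod 23)  [q = 11: ≢ 1 ✓]
All checks pass, so 14 has order 22 and is a primitive root modulo 23.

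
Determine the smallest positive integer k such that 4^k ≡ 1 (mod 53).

26

The order of 4 must divide φ(53) = 53 − 1 = 52 = 2^2 · 13.
Divisors of 52: 1, 2, 4, 13, 26, 52.
Evaluate successive powers at the divisors of 52:
4^1 ≡ 4
4^2 ≡ 16
4^4 ≡ 44
4^13 ≡ 52
4^26 ≡ 1
Therefore the multiplicative order of 4 modulo 53 is 26.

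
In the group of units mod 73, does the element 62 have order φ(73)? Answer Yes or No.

Yes

φ(73) = 73 − 1 = 72 = 2^3 · 3^2.
An element g generates (Z/73Z)^× iff g^(72/q) ≢ 1 (mod 73) for each prime q ∈ {2, 3}.
62^36 ≡ 72 (mod 73)  [q = 2: ≢ 1 ✓]
62^24 ≡ 8 (mod 73)  [q = 3: ≢ 1 ✓]
Every test exponent gives a nontrivial residue, hence 62 generates the full group.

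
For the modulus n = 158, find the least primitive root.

3

φ(158) = φ(2)·φ(79) = 1·78 = 78 = 2 · 3 · 13.
Test candidates g = 2, 3, … against the prime factors q ∈ {2, 3, 13} of φ(158): g is a generator iff g^(78/q) ≢ 1 for every such q.
g = 2: gcd(2, 158) = 2 > 1, not a unit — skip.
g = 3: 3^39 ≡ 157; 3^26 ≡ 23; 3^6 ≡ 97 — none is 1, so 3 is a primitive root.
The smallest primitive root modulo 158 is 3.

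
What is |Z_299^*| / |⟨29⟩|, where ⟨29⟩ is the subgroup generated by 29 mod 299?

8

Since 29 ∈ (Z/299Z)^×, its order divides φ(299) = φ(13·23) = (13−1)·(23−1) = 12·22 = 264 = 2^3 · 3 · 11.
Divisors of 264: 1, 2, 3, 4, 6, 8, 11, 12, 22, 24, 33, 44, 66, 88, 132, 264.
Check 29^d mod 299 for each divisor in increasing order:
29^1 ≡ 29 (mod 299)
29^2 ≡ 243 (mod 299)
29^3 ≡ 170 (mod 299)
29^4 ≡ 146 (mod 299)
29^6 ≡ 196 (mod 299)
29^8 ≡ 87 (mod 299)
29^11 ≡ 139 (mod 299)
29^12 ≡ 144 (mod 299)
29^22 ≡ 185 (mod 299)
29^24 ≡ 105 (mod 299)
29^33 ≡ 1 (mod 299) ✓
Thus |⟨29⟩| = ord(29) = 33.
[(Z/299Z)^× : ⟨29⟩] = 264/33 = 8.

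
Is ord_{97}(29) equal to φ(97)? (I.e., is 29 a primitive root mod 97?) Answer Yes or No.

φ(97) = 97 − 1 = 96 = 2^5 · 3.
Test 29^(96/q) mod 97 for each prime factor q of 96:
29^48 ≡ 96 (mod 97)  [q = 2: ≢ 1 ✓]
29^32 ≡ 35 (mod 97)  [q = 3: ≢ 1 ✓]
All checks pass, so 29 has order 96 and is a primitive root modulo 97.

Yes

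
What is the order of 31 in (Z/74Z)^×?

4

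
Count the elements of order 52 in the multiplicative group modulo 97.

φ(97) = 97 − 1 = 96 = 2^5 · 3.
Since (Z/97Z)^× is cyclic of order 96, the number of elements of order d is φ(d) when d | 96 and 0 otherwise.
Since 52 ∤ 96, the count is 0.

0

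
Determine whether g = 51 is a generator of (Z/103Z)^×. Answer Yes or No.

Yes

φ(103) = 103 − 1 = 102 = 2 · 3 · 17.
An element g generates (Z/103Z)^× iff g^(102/q) ≢ 1 (mod 103) for each prime q ∈ {2, 3, 17}.
51^51 ≡ 102 (mod 103)  [q = 2: ≢ 1 ✓]
51^34 ≡ 56 (mod 103)  [q = 3: ≢ 1 ✓]
51^6 ≡ 66 (mod 103)  [q = 17: ≢ 1 ✓]
None equal 1, so ord_103(51) = 102: 51 is a primitive root.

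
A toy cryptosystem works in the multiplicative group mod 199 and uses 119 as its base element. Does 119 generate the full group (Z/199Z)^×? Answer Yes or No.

Yes

φ(199) = 199 − 1 = 198 = 2 · 3^2 · 11.
Test 119^(198/q) mod 199 for each prime factor q of 198:
119^99 ≡ 198 (mod 199)  [q = 2: ≢ 1 ✓]
119^66 ≡ 106 (mod 199)  [q = 3: ≢ 1 ✓]
119^18 ≡ 125 (mod 199)  [q = 11: ≢ 1 ✓]
All checks pass, so 119 has order 198 and is a primitive root modulo 199.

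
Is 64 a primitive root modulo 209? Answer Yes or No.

No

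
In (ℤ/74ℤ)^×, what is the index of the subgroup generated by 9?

By Lagrange's theorem, ord_74(9) divides φ(74) = φ(2)·φ(37) = 1·36 = 36 = 2^2 · 3^2.
Divisors of 36: 1, 2, 3, 4, 6, 9, 12, 18, 36.
Check 9^d mod 74 for each divisor in increasing order:
9^1 ≡ 9 (mod 74)
9^2 ≡ 7 (mod 74)
9^3 ≡ 63 (mod 74)
9^4 ≡ 49 (mod 74)
9^6 ≡ 47 (mod 74)
9^9 ≡ 1 (mod 74) ✓
The order of 9 is 9, so the subgroup it generates has 9 elements.
The index is φ(74) / ord(9) = 36 / 9 = 4.

4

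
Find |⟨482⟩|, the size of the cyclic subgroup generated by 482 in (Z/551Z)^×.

84

The order of 482 must divide φ(551) = φ(19·29) = (19−1)·(29−1) = 18·28 = 504 = 2^3 · 3^2 · 7.
Divisors of 504: 1, 2, 3, 4, 6, 7, 8, 9, 12, 14, 18, 21, 24, 28, 36, 42, 56, 63, 72, 84, 126, 168, 252, 504.
Evaluate successive powers at the divisors of 504:
482^1 ≡ 482 (mod 551)
482^2 ≡ 353 (mod 551)
482^3 ≡ 438 (mod 551)
482^4 ≡ 83 (mod 551)
482^6 ≡ 96 (mod 551)
482^7 ≡ 539 (mod 551)
482^8 ≡ 277 (mod 551)
482^9 ≡ 172 (mod 551)
482^12 ≡ 400 (mod 551)
482^14 ≡ 144 (mod 551)
482^18 ≡ 381 (mod 551)
482^21 ≡ 476 (mod 551)
482^24 ≡ 210 (mod 551)
482^28 ≡ 349 (mod 551)
482^36 ≡ 248 (mod 551)
482^42 ≡ 115 (mod 551)
482^56 ≡ 30 (mod 551)
482^63 ≡ 191 (mod 551)
482^72 ≡ 343 (mod 551)
482^84 ≡ 1 (mod 551) ✓
Therefore the multiplicative order of 482 modulo 551 is 84.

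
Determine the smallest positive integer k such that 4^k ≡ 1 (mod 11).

ord(4) | φ(11) = 11 − 1 = 10 = 2 · 5.
Divisors of 10: 1, 2, 5, 10.
Test each divisor d:
4^1 ≡ 4
4^2 ≡ 5
4^5 ≡ 1
The smallest such exponent is 5, so the order of 4 is 5.

5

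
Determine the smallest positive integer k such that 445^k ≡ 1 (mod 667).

308

ord(445) | φ(667) = φ(23·29) = (23−1)·(29−1) = 22·28 = 616 = 2^3 · 7 · 11.
Divisors of 616: 1, 2, 4, 7, 8, 11, 14, 22, 28, 44, 56, 77, 88, 154, 308, 616.
Compute 445^d (mod 667) for the divisors d until we hit 1:
445^1 ≡ 445
445^2 ≡ 593
445^4 ≡ 140
445^7 ≡ 104
445^8 ≡ 257
445^11 ≡ 553
445^14 ≡ 144
445^22 ≡ 323
445^28 ≡ 59
445^44 ≡ 277
445^56 ≡ 146
445^77 ≡ 70
445^88 ≡ 24
445^154 ≡ 231
445^308 ≡ 1
Hence ord(445) = 308.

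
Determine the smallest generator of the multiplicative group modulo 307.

5

φ(307) = 307 − 1 = 306 = 2 · 3^2 · 17.
Test candidates g = 2, 3, … against the prime factors q ∈ {2, 3, 17} of φ(307): g is a generator iff g^(306/q) ≢ 1 for every such q.
g = 2: 2^153 ≡ 306; 2^102 ≡ 1 — hits 1, so not a primitive root.
g = 3: 3^153 ≡ 306; 3^102 ≡ 1 — hits 1, so not a primitive root.
g = 4: 4^153 ≡ 1 — hits 1, so not a primitive root.
g = 5: 5^153 ≡ 306; 5^102 ≡ 289; 5^18 ≡ 81 — none is 1, so 5 is a primitive root.
The smallest primitive root modulo 307 is 5.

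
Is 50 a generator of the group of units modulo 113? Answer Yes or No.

No

φ(113) = 113 − 1 = 112 = 2^4 · 7.
50 is a primitive root mod 113 iff 50^(φ(113)/q) ≢ 1 for every prime q | φ(113), i.e. q ∈ {2, 7}.
50^56 ≡ 1 (mod 113)  [q = 2: ≡ 1 ✗]
50^16 ≡ 16 (mod 113)  [q = 7: ≢ 1 ✓]
Since 50^56 ≡ 1, the order of 50 divides 56 < 112, so 50 is not a primitive root.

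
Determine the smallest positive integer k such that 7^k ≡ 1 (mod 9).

By Lagrange's theorem, ord_9(7) divides φ(9) = φ(3^2) = 3·(3−1) = 6 = 2 · 3.
Divisors of 6: 1, 2, 3, 6.
Check 7^d mod 9 for each divisor in increasing order:
7^1 ≡ 7 (mod 9)
7^2 ≡ 4 (mod 9)
7^3 ≡ 1 (mod 9) ✓
The smallest such exponent is 3, so the order of 7 is 3.

3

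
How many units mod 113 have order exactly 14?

6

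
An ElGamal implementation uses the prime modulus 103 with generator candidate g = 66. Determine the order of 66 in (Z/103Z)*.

17

Since 66 ∈ (Z/103Z)^×, its order divides φ(103) = 103 − 1 = 102 = 2 · 3 · 17.
Divisors of 102: 1, 2, 3, 6, 17, 34, 51, 102.
Test each divisor d:
66^1 ≡ 66 (mod 103)
66^2 ≡ 30 (mod 103)
66^3 ≡ 23 (mod 103)
66^6 ≡ 14 (mod 103)
66^17 ≡ 1 (mod 103) ✓
The smallest such exponent is 17, so the order of 66 is 17.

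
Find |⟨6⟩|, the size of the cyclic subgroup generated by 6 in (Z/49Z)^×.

14

By Lagrange's theorem, ord_49(6) divides φ(49) = φ(7^2) = 7·(7−1) = 42 = 2 · 3 · 7.
Divisors of 42: 1, 2, 3, 6, 7, 14, 21, 42.
Check 6^d mod 49 for each divisor in increasing order:
6^1 ≡ 6
6^2 ≡ 36
6^3 ≡ 20
6^6 ≡ 8
6^7 ≡ 48
6^14 ≡ 1
So ord_49(6) = 14.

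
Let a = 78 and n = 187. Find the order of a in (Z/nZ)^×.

16

Since 78 ∈ (Z/187Z)^×, its order divides φ(187) = φ(11·17) = (11−1)·(17−1) = 10·16 = 160 = 2^5 · 5.
Divisors of 160: 1, 2, 4, 5, 8, 10, 16, 20, 32, 40, 80, 160.
Check 78^d mod 187 for each divisor in increasing order:
78^1 ≡ 78 (mod 187)
78^2 ≡ 100 (mod 187)
78^4 ≡ 89 (mod 187)
78^5 ≡ 23 (mod 187)
78^8 ≡ 67 (mod 187)
78^10 ≡ 155 (mod 187)
78^16 ≡ 1 (mod 187) ✓
So ord_187(78) = 16.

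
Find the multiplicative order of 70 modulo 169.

4

ord(70) | φ(169) = φ(13^2) = 13·(13−1) = 156 = 2^2 · 3 · 13.
Divisors of 156: 1, 2, 3, 4, 6, 12, 13, 26, 39, 52, 78, 156.
Evaluate successive powers at the divisors of 156:
70^1 ≡ 70 (mod 169)
70^2 ≡ 168 (mod 169)
70^3 ≡ 99 (mod 169)
70^4 ≡ 1 (mod 169) ✓
Therefore the multiplicative order of 70 modulo 169 is 4.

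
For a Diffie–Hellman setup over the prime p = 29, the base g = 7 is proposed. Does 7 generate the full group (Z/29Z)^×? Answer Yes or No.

No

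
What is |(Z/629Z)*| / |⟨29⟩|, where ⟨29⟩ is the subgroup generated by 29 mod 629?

12

The order of 29 must divide φ(629) = φ(17·37) = (17−1)·(37−1) = 16·36 = 576 = 2^6 · 3^2.
Divisors of 576: 1, 2, 3, 4, 6, 8, 9, 12, 16, 18, 24, 32, 36, 48, 64, 72, 96, 144, 192, 288, 576.
Compute 29^d (mod 629) for the divisors d until we hit 1:
29^1 ≡ 29 (mod 629)
29^2 ≡ 212 (mod 629)
29^3 ≡ 487 (mod 629)
29^4 ≡ 285 (mod 629)
29^6 ≡ 36 (mod 629)
29^8 ≡ 84 (mod 629)
29^9 ≡ 549 (mod 629)
29^12 ≡ 38 (mod 629)
29^16 ≡ 137 (mod 629)
29^18 ≡ 110 (mod 629)
29^24 ≡ 186 (mod 629)
29^32 ≡ 528 (mod 629)
29^36 ≡ 149 (mod 629)
29^48 ≡ 1 (mod 629) ✓
So ord_629(29) = 48, hence |⟨29⟩| = 48.
[(Z/629Z)^× : ⟨29⟩] = 576/48 = 12.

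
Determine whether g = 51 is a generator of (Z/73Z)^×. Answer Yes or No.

φ(73) = 73 − 1 = 72 = 2^3 · 3^2.
It suffices to check that the order of 51 is not a proper divisor of 72: compute 51^(72/q) for q ∈ {2, 3}.
51^36 ≡ 72 (mod 73)  [q = 2: ≢ 1 ✓]
51^24 ≡ 1 (mod 73)  [q = 3: ≡ 1 ✗]
51^24 ≡ 1 shows ord(51) | 24, strictly less than φ(73); not a primitive root.

No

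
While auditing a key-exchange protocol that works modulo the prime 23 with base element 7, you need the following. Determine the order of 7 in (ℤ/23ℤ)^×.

The order of 7 must divide φ(23) = 23 − 1 = 22 = 2 · 11.
Divisors of 22: 1, 2, 11, 22.
Evaluate successive powers at the divisors of 22:
7^1 ≡ 7
7^2 ≡ 3
7^11 ≡ 22
7^22 ≡ 1
The smallest such exponent is 22, so the order of 7 is 22.

22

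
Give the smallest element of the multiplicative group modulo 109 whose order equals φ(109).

6

φ(109) = 109 − 1 = 108 = 2^2 · 3^3.
g is a primitive root iff g^(108/q) ≢ 1 (mod 109) for each prime q ∈ {2, 3}.
g = 2: 2^54 ≡ 108; 2^36 ≡ 1 — hits 1, so not a primitive root.
g = 3: 3^54 ≡ 1 — hits 1, so not a primitive root.
g = 4: 4^54 ≡ 1 — hits 1, so not a primitive root.
g = 5: 5^54 ≡ 1 — hits 1, so not a primitive root.
g = 6: 6^54 ≡ 108; 6^36 ≡ 63 — none is 1, so 6 is a primitive root.
The smallest primitive root modulo 109 is 6.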